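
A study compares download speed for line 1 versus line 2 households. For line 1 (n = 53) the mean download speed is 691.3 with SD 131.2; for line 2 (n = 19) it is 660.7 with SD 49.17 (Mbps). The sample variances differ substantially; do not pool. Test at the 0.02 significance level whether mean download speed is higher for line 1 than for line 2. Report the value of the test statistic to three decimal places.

Let group 1 = line 1, group 2 = line 2. H0: μ_1 = μ_2; H1: μ_1 > μ_2 (Welch's two-sample t-test, right-tailed).
t = (x̄_1 − x̄_2)/√(s_1²/n_1 + s_2²/n_2) = (691.3 − 660.7)/√(131.2²/53 + 49.17²/19) = 1.439
Welch–Satterthwaite df ≈ 69.78
p-value = P(T ≥ 1.439) ≈ 0.077
Since p ≈ 0.077 > α = 0.02, fail to reject H0; the evidence is not statistically significant.

1.439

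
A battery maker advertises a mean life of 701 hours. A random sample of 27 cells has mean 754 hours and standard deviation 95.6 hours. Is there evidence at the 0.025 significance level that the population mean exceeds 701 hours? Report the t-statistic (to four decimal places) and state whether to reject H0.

H0: μ = 701; H1: μ > 701 (one-sample t-test, right-tailed).
t = (x̄ − μ₀)/(s/√n) = (754 − 701)/(95.6/√27) = 2.8807
df = n − 1 = 26
p-value = P(T ≥ 2.8807) ≈ 0.004
Since p ≈ 0.004 < α = 0.025, reject H0; the data support H1.

t = 2.8807; reject H0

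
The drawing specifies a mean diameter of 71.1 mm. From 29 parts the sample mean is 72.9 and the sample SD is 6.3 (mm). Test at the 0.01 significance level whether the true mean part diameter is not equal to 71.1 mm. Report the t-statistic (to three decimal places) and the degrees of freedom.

t = 1.539, df = 28

H0: μ = 71.1; H1: μ ≠ 71.1 (one-sample t-test, two-sided).
t = (x̄ − μ₀)/(s/√n) = (72.9 − 71.1)/(6.3/√29) = 1.539
df = n − 1 = 28
Two-sided p-value ≈ 0.135
Since p ≈ 0.135 > α = 0.01, fail to reject H0; the evidence is not statistically significant.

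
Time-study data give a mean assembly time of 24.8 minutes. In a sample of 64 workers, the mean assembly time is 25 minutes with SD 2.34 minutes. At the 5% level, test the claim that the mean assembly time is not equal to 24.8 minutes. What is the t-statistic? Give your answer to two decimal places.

0.68

H0: μ = 24.8; H1: μ ≠ 24.8 (one-sample t-test, two-sided).
t = (x̄ − μ₀)/(s/√n) = (25 − 24.8)/(2.34/√64) = 0.68
df = n − 1 = 63
Two-sided p-value ≈ 0.4966
Since p ≈ 0.4966 > α = 0.05, fail to reject H0; the data do not provide sufficient evidence against H0.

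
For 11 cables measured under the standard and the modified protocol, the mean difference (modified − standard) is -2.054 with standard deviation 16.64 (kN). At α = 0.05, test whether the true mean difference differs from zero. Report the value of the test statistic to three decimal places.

H0: μ_d = 0; H1: μ_d ≠ 0 (paired t-test on the differences, two-sided).
t = d̄/(s_d/√n) = -2.054/(16.64/√11) = -0.409
df = n − 1 = 10
Two-sided p-value ≈ 0.691
Since p ≈ 0.691 > α = 0.05, fail to reject H0; the data do not provide sufficient evidence against H0.

-0.409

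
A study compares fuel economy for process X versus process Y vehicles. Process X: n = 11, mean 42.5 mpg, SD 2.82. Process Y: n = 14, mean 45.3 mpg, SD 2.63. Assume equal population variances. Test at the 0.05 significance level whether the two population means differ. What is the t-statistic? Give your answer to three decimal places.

-2.560

Let group 1 = process X, group 2 = process Y. H0: μ_1 = μ_2; H1: μ_1 ≠ μ_2 (two-sample pooled-variance t-test, two-sided).
s_p² = [(11−1)·2.82² + (14−1)·2.63²]/(11+14−2) = 7.36712
t = (42.5 − 45.3)/√[7.36712·(1/11 + 1/14)] = -2.560
df = n₁ + n₂ − 2 = 23
Two-sided p-value ≈ 0.0175
Since p ≈ 0.0175 < α = 0.05, reject H0; the evidence is statistically significant.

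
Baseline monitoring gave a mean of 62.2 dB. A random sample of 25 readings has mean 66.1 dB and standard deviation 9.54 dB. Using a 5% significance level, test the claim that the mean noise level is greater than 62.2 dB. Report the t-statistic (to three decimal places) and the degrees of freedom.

t = 2.044, df = 24

H0: μ = 62.2; H1: μ > 62.2 (one-sample t-test, right-tailed).
t = (x̄ − μ₀)/(s/√n) = (66.1 − 62.2)/(9.54/√25) = 2.044
df = n − 1 = 24
p-value = P(T ≥ 2.044) ≈ 0.0260
Since p ≈ 0.0260 < α = 0.05, reject H0; the data support H1.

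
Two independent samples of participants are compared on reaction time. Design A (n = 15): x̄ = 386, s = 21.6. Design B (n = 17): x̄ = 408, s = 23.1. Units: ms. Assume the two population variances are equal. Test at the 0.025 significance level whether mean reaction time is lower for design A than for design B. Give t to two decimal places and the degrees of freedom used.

t = -2.77, df = 30

Let group 1 = design A, group 2 = design B. H0: μ_1 = μ_2; H1: μ_1 < μ_2 (two-sample pooled-variance t-test, left-tailed).
s_p² = [(15−1)·21.6² + (17−1)·23.1²]/(15+17−2) = 502.32
t = (386 − 408)/√[502.32·(1/15 + 1/17)] = -2.77
df = n₁ + n₂ − 2 = 30
p-value = P(T ≤ -2.77) ≈ 0.0048
Since p ≈ 0.0048 < α = 0.025, reject H0; the evidence is statistically significant.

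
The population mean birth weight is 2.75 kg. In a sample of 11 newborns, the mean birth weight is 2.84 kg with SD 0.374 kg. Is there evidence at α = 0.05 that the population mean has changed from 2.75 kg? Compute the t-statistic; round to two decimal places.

H0: μ = 2.75; H1: μ ≠ 2.75 (one-sample t-test, two-sided).
t = (x̄ − μ₀)/(s/√n) = (2.84 − 2.75)/(0.374/√11) = 0.80
df = n − 1 = 10
Two-sided p-value ≈ 0.443
Since p ≈ 0.443 > α = 0.05, fail to reject H0; the evidence is not statistically significant.

0.80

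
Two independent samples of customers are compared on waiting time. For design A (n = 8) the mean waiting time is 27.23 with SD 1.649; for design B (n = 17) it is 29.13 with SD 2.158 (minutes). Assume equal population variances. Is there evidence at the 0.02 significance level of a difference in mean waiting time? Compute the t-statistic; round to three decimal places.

-2.197

Let group 1 = design A, group 2 = design B. H0: μ_1 = μ_2; H1: μ_1 ≠ μ_2 (two-sample pooled-variance t-test, two-sided).
s_p² = [(8−1)·1.649² + (17−1)·2.158²]/(8+17−2) = 4.06721
t = (27.23 − 29.13)/√[4.06721·(1/8 + 1/17)] = -2.197
df = n₁ + n₂ − 2 = 23
Two-sided p-value ≈ 0.038
Since p ≈ 0.038 > α = 0.02, fail to reject H0; the data do not provide sufficient evidence against H0.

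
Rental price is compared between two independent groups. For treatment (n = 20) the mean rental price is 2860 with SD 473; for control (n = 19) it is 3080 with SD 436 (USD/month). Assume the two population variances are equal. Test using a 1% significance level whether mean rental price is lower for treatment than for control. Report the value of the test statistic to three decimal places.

-1.508

Let group 1 = treatment, group 2 = control. H0: μ_1 = μ_2; H1: μ_1 < μ_2 (two-sample pooled-variance t-test, left-tailed).
s_p² = [(20−1)·473² + (19−1)·436²]/(20+19−2) = 207367
t = (2860 − 3080)/√[207367·(1/20 + 1/19)] = -1.508
df = n₁ + n₂ − 2 = 37
p-value = P(T ≤ -1.508) ≈ 0.0700
Since p ≈ 0.0700 > α = 0.01, fail to reject H0; the data do not provide sufficient evidence against H0.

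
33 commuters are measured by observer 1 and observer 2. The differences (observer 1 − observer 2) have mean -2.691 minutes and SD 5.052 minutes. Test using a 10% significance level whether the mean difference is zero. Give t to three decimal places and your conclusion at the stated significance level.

H0: μ_d = 0; H1: μ_d ≠ 0 (paired t-test on the differences, two-sided).
t = d̄/(s_d/√n) = -2.691/(5.052/√33) = -3.060
df = n − 1 = 32
Two-sided p-value ≈ 0.004
Since p ≈ 0.004 < α = 0.1, reject H0; the data support H1.

t = -3.060; reject H0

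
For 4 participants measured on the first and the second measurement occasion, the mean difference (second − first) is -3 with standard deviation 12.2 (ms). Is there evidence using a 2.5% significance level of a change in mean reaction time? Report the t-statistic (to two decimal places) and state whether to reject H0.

H0: μ_d = 0; H1: μ_d ≠ 0 (paired t-test on the differences, two-sided).
t = d̄/(s_d/√n) = -3/(12.2/√4) = -0.49
df = n − 1 = 3
Two-sided p-value ≈ 0.6566
Since p ≈ 0.6566 > α = 0.025, fail to reject H0; the evidence is not statistically significant.

t = -0.49; fail to reject H0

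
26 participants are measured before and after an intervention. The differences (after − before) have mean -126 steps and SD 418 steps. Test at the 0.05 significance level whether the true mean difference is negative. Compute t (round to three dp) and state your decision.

H0: μ_d = 0; H1: μ_d < 0 (paired t-test on the differences, left-tailed).
t = d̄/(s_d/√n) = -126/(418/√26) = -1.537
df = n − 1 = 25
p-value = P(T ≤ -1.537) ≈ 0.068
Since p ≈ 0.068 > α = 0.05, fail to reject H0; the evidence is not statistically significant.

t = -1.537; fail to reject H0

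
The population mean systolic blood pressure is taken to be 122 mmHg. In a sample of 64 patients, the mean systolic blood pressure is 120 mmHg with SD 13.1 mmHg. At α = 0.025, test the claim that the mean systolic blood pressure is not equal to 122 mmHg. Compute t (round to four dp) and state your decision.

t = -1.2214; fail to reject H0

H0: μ = 122; H1: μ ≠ 122 (one-sample t-test, two-sided).
t = (x̄ − μ₀)/(s/√n) = (120 − 122)/(13.1/√64) = -1.2214
df = n − 1 = 63
Two-sided p-value ≈ 0.2265
Since p ≈ 0.2265 > α = 0.025, fail to reject H0; the data do not provide sufficient evidence against H0.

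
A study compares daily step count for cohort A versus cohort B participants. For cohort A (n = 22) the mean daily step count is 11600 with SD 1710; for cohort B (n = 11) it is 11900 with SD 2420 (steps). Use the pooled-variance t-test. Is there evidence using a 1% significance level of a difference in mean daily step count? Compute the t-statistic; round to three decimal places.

-0.413

Let group 1 = cohort A, group 2 = cohort B. H0: μ_1 = μ_2; H1: μ_1 ≠ μ_2 (two-sample pooled-variance t-test, two-sided).
s_p² = [(22−1)·1710² + (11−1)·2420²]/(22+11−2) = 3870000
t = (11600 − 11900)/√[3870000·(1/22 + 1/11)] = -0.413
df = n₁ + n₂ − 2 = 31
Two-sided p-value ≈ 0.682
Since p ≈ 0.682 > α = 0.01, fail to reject H0; the evidence is not statistically significant.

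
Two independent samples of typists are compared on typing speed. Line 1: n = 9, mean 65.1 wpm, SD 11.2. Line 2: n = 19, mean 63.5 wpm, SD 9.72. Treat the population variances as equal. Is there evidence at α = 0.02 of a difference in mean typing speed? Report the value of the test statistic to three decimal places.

0.388

Let group 1 = line 1, group 2 = line 2. H0: μ_1 = μ_2; H1: μ_1 ≠ μ_2 (two-sample pooled-variance t-test, two-sided).
s_p² = [(9−1)·11.2² + (19−1)·9.72²]/(9+19−2) = 104.005
t = (65.1 − 63.5)/√[104.005·(1/9 + 1/19)] = 0.388
df = n₁ + n₂ − 2 = 26
Two-sided p-value ≈ 0.7014
Since p ≈ 0.7014 > α = 0.02, fail to reject H0; the data do not provide sufficient evidence against H0.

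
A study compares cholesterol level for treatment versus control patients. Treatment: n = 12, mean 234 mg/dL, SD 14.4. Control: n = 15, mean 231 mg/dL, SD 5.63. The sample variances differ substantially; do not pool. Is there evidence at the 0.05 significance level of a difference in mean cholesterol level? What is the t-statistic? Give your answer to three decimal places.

Let group 1 = treatment, group 2 = control. H0: μ_1 = μ_2; H1: μ_1 ≠ μ_2 (Welch's two-sample t-test, two-sided).
t = (x̄_1 − x̄_2)/√(s_1²/n_1 + s_2²/n_2) = (234 − 231)/√(14.4²/12 + 5.63²/15) = 0.681
Welch–Satterthwaite df ≈ 13.69
Two-sided p-value ≈ 0.5071
Since p ≈ 0.5071 > α = 0.05, fail to reject H0; the evidence is not statistically significant.

0.681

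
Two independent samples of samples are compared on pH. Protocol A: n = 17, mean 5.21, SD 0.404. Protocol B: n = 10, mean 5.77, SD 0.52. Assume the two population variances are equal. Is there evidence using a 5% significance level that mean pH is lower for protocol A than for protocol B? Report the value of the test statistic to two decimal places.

-3.13

Let group 1 = protocol A, group 2 = protocol B. H0: μ_1 = μ_2; H1: μ_1 < μ_2 (two-sample pooled-variance t-test, left-tailed).
s_p² = [(17−1)·0.404² + (10−1)·0.52²]/(17+10−2) = 0.201802
t = (5.21 − 5.77)/√[0.201802·(1/17 + 1/10)] = -3.13
df = n₁ + n₂ − 2 = 25
p-value = P(T ≤ -3.13) ≈ 0.002
Since p ≈ 0.002 < α = 0.05, reject H0; the evidence is statistically significant.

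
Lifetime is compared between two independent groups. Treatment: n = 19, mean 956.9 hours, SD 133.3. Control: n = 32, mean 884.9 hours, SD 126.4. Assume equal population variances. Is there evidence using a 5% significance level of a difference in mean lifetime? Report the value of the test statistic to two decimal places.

Let group 1 = treatment, group 2 = control. H0: μ_1 = μ_2; H1: μ_1 ≠ μ_2 (two-sample pooled-variance t-test, two-sided).
s_p² = [(19−1)·133.3² + (32−1)·126.4²]/(19+32−2) = 16635.2
t = (956.9 − 884.9)/√[16635.2·(1/19 + 1/32)] = 1.93
df = n₁ + n₂ − 2 = 49
Two-sided p-value ≈ 0.0597
Since p ≈ 0.0597 > α = 0.05, fail to reject H0; the data do not provide sufficient evidence against H0.

1.93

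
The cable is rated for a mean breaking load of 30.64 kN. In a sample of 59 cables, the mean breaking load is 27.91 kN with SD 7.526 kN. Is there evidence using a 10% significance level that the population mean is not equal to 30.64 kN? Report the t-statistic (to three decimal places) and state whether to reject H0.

H0: μ = 30.64; H1: μ ≠ 30.64 (one-sample t-test, two-sided).
t = (x̄ − μ₀)/(s/√n) = (27.91 − 30.64)/(7.526/√59) = -2.786
df = n − 1 = 58
Two-sided p-value ≈ 0.007
Since p ≈ 0.007 < α = 0.1, reject H0; the evidence is statistically significant.

t = -2.786; reject H0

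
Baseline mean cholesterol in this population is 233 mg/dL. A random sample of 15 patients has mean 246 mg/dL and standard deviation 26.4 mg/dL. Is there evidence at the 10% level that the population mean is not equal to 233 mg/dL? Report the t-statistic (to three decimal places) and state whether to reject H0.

H0: μ = 233; H1: μ ≠ 233 (one-sample t-test, two-sided).
t = (x̄ − μ₀)/(s/√n) = (246 − 233)/(26.4/√15) = 1.907
df = n − 1 = 14
Two-sided p-value ≈ 0.077
Since p ≈ 0.077 < α = 0.1, reject H0; the evidence is statistically significant.

t = 1.907; reject H0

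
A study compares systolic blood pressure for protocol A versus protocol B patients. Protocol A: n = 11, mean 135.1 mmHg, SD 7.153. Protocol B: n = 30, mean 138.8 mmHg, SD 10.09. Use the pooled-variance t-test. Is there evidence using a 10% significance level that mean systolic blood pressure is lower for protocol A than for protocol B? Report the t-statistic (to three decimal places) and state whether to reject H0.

t = -1.114; fail to reject H0

Let group 1 = protocol A, group 2 = protocol B. H0: μ_1 = μ_2; H1: μ_1 < μ_2 (two-sample pooled-variance t-test, left-tailed).
s_p² = [(11−1)·7.153² + (30−1)·10.09²]/(11+30−2) = 88.8228
t = (135.1 − 138.8)/√[88.8228·(1/11 + 1/30)] = -1.114
df = n₁ + n₂ − 2 = 39
p-value = P(T ≤ -1.114) ≈ 0.1361
Since p ≈ 0.1361 > α = 0.1, fail to reject H0; the data do not provide sufficient evidence against H0.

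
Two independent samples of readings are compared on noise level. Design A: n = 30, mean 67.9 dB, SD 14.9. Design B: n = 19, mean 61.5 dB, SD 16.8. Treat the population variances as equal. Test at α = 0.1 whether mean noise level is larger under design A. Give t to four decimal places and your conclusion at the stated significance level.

Let group 1 = design A, group 2 = design B. H0: μ_1 = μ_2; H1: μ_1 > μ_2 (two-sample pooled-variance t-test, right-tailed).
s_p² = [(30−1)·14.9² + (19−1)·16.8²]/(30+19−2) = 245.077
t = (67.9 − 61.5)/√[245.077·(1/30 + 1/19)] = 1.3943
df = n₁ + n₂ − 2 = 47
p-value = P(T ≥ 1.3943) ≈ 0.085
Since p ≈ 0.085 < α = 0.1, reject H0; the evidence is statistically significant.

t = 1.3943; reject H0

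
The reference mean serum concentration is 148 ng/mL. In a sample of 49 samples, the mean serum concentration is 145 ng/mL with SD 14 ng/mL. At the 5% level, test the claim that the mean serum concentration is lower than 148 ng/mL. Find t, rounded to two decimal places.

H0: μ = 148; H1: μ < 148 (one-sample t-test, left-tailed).
t = (x̄ − μ₀)/(s/√n) = (145 − 148)/(14/√49) = -1.50
df = n − 1 = 48
p-value = P(T ≤ -1.50) ≈ 0.070
Since p ≈ 0.070 > α = 0.05, fail to reject H0; the evidence is not statistically significant.

-1.50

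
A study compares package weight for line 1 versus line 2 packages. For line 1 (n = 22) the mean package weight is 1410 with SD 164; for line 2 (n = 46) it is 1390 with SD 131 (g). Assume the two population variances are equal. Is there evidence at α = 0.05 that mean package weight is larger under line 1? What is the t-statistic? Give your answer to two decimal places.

Let group 1 = line 1, group 2 = line 2. H0: μ_1 = μ_2; H1: μ_1 > μ_2 (two-sample pooled-variance t-test, right-tailed).
s_p² = [(22−1)·164² + (46−1)·131²]/(22+46−2) = 20258.5
t = (1410 − 1390)/√[20258.5·(1/22 + 1/46)] = 0.54
df = n₁ + n₂ − 2 = 66
p-value = P(T ≥ 0.54) ≈ 0.2948
Since p ≈ 0.2948 > α = 0.05, fail to reject H0; the data do not provide sufficient evidence against H0.

0.54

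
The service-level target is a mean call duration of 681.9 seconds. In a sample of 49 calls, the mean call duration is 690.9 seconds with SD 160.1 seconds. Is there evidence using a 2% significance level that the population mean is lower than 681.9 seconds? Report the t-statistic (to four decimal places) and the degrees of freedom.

H0: μ = 681.9; H1: μ < 681.9 (one-sample t-test, left-tailed).
t = (x̄ − μ₀)/(s/√n) = (690.9 − 681.9)/(160.1/√49) = 0.3935
df = n − 1 = 48
p-value = P(T ≤ 0.3935) ≈ 0.652
Since p ≈ 0.652 > α = 0.02, fail to reject H0; the data do not provide sufficient evidence against H0.

t = 0.3935, df = 48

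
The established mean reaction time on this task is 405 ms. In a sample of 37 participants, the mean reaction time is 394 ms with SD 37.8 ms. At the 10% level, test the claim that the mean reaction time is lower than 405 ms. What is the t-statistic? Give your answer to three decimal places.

H0: μ = 405; H1: μ < 405 (one-sample t-test, left-tailed).
t = (x̄ − μ₀)/(s/√n) = (394 − 405)/(37.8/√37) = -1.770
df = n − 1 = 36
p-value = P(T ≤ -1.770) ≈ 0.0426
Since p ≈ 0.0426 < α = 0.1, reject H0; the evidence is statistically significant.

-1.770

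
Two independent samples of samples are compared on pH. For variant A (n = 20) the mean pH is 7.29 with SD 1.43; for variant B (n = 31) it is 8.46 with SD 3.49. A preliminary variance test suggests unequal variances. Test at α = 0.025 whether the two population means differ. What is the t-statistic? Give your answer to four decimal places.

-1.6627

Let group 1 = variant A, group 2 = variant B. H0: μ_1 = μ_2; H1: μ_1 ≠ μ_2 (Welch's two-sample t-test, two-sided).
t = (x̄_1 − x̄_2)/√(s_1²/n_1 + s_2²/n_2) = (7.29 − 8.46)/√(1.43²/20 + 3.49²/31) = -1.6627
Welch–Satterthwaite df ≈ 43.04
Two-sided p-value ≈ 0.104
Since p ≈ 0.104 > α = 0.025, fail to reject H0; the evidence is not statistically significant.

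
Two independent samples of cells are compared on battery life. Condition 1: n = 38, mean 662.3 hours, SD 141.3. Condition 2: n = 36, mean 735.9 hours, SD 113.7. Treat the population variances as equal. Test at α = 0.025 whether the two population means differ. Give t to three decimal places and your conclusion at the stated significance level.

Let group 1 = condition 1, group 2 = condition 2. H0: μ_1 = μ_2; H1: μ_1 ≠ μ_2 (two-sample pooled-variance t-test, two-sided).
s_p² = [(38−1)·141.3² + (36−1)·113.7²]/(38+36−2) = 16544.4
t = (662.3 − 735.9)/√[16544.4·(1/38 + 1/36)] = -2.460
df = n₁ + n₂ − 2 = 72
Two-sided p-value ≈ 0.016
Since p ≈ 0.016 < α = 0.025, reject H0; the data support H1.

t = -2.460; reject H0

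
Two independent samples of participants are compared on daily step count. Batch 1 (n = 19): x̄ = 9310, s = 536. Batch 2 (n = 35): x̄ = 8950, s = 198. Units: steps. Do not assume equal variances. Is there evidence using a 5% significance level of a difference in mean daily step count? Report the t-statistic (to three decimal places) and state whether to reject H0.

t = 2.825; reject H0

Let group 1 = batch 1, group 2 = batch 2. H0: μ_1 = μ_2; H1: μ_1 ≠ μ_2 (Welch's two-sample t-test, two-sided).
t = (x̄_1 − x̄_2)/√(s_1²/n_1 + s_2²/n_2) = (9310 − 8950)/√(536²/19 + 198²/35) = 2.825
Welch–Satterthwaite df ≈ 20.71
Two-sided p-value ≈ 0.0102
Since p ≈ 0.0102 < α = 0.05, reject H0; the data support H1.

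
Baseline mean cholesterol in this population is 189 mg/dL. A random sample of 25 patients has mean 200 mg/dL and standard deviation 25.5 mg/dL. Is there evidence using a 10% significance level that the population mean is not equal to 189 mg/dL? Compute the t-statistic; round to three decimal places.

H0: μ = 189; H1: μ ≠ 189 (one-sample t-test, two-sided).
t = (x̄ − μ₀)/(s/√n) = (200 − 189)/(25.5/√25) = 2.157
df = n − 1 = 24
Two-sided p-value ≈ 0.041
Since p ≈ 0.041 < α = 0.1, reject H0; the data support H1.

2.157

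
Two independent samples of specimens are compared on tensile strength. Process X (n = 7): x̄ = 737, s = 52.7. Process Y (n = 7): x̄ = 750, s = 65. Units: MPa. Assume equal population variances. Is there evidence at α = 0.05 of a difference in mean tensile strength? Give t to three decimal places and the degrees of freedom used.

Let group 1 = process X, group 2 = process Y. H0: μ_1 = μ_2; H1: μ_1 ≠ μ_2 (two-sample pooled-variance t-test, two-sided).
s_p² = [(7−1)·52.7² + (7−1)·65²]/(7+7−2) = 3501.15
t = (737 − 750)/√[3501.15·(1/7 + 1/7)] = -0.411
df = n₁ + n₂ − 2 = 12
Two-sided p-value ≈ 0.6883
Since p ≈ 0.6883 > α = 0.05, fail to reject H0; the data do not provide sufficient evidence against H0.

t = -0.411, df = 12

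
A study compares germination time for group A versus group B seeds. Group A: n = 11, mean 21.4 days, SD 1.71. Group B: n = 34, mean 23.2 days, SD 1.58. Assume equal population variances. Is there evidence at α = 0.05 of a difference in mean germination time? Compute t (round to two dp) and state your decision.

Let group 1 = group A, group 2 = group B. H0: μ_1 = μ_2; H1: μ_1 ≠ μ_2 (two-sample pooled-variance t-test, two-sided).
s_p² = [(11−1)·1.71² + (34−1)·1.58²]/(11+34−2) = 2.59587
t = (21.4 − 23.2)/√[2.59587·(1/11 + 1/34)] = -3.22
df = n₁ + n₂ − 2 = 43
Two-sided p-value ≈ 0.0024
Since p ≈ 0.0024 < α = 0.05, reject H0; the evidence is statistically significant.

t = -3.22; reject H0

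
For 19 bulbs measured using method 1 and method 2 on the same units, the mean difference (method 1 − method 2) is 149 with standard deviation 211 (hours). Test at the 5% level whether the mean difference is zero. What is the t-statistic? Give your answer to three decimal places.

3.078

H0: μ_d = 0; H1: μ_d ≠ 0 (paired t-test on the differences, two-sided).
t = d̄/(s_d/√n) = 149/(211/√19) = 3.078
df = n − 1 = 18
Two-sided p-value ≈ 0.0065
Since p ≈ 0.0065 < α = 0.05, reject H0; the evidence is statistically significant.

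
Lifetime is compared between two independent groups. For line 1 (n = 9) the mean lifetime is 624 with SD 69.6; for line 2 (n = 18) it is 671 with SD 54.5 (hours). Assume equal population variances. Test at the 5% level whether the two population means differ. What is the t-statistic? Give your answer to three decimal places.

-1.927

Let group 1 = line 1, group 2 = line 2. H0: μ_1 = μ_2; H1: μ_1 ≠ μ_2 (two-sample pooled-variance t-test, two-sided).
s_p² = [(9−1)·69.6² + (18−1)·54.5²]/(9+18−2) = 3569.9
t = (624 − 671)/√[3569.9·(1/9 + 1/18)] = -1.927
df = n₁ + n₂ − 2 = 25
Two-sided p-value ≈ 0.0654
Since p ≈ 0.0654 > α = 0.05, fail to reject H0; the data do not provide sufficient evidence against H0.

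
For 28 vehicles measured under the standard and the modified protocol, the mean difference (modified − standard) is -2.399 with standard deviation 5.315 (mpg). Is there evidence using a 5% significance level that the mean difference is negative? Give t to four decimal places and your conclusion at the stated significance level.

t = -2.3884; reject H0

H0: μ_d = 0; H1: μ_d < 0 (paired t-test on the differences, left-tailed).
t = d̄/(s_d/√n) = -2.399/(5.315/√28) = -2.3884
df = n − 1 = 27
p-value = P(T ≤ -2.3884) ≈ 0.0121
Since p ≈ 0.0121 < α = 0.05, reject H0; the evidence is statistically significant.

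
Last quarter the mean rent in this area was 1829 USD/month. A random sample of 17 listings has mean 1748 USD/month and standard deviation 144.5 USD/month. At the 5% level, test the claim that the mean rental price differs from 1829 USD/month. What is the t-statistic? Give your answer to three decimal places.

H0: μ = 1829; H1: μ ≠ 1829 (one-sample t-test, two-sided).
t = (x̄ − μ₀)/(s/√n) = (1748 − 1829)/(144.5/√17) = -2.311
df = n − 1 = 16
Two-sided p-value ≈ 0.034
Since p ≈ 0.034 < α = 0.05, reject H0; the data support H1.

-2.311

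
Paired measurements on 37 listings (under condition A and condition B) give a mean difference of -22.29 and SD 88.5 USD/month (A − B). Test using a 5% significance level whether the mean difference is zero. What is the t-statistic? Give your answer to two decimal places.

H0: μ_d = 0; H1: μ_d ≠ 0 (paired t-test on the differences, two-sided).
t = d̄/(s_d/√n) = -22.29/(88.5/√37) = -1.53
df = n − 1 = 36
Two-sided p-value ≈ 0.134
Since p ≈ 0.134 > α = 0.05, fail to reject H0; the data do not provide sufficient evidence against H0.

-1.53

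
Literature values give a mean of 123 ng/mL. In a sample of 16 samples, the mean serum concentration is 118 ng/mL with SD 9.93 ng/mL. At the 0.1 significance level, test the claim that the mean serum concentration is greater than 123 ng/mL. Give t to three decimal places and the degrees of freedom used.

H0: μ = 123; H1: μ > 123 (one-sample t-test, right-tailed).
t = (x̄ − μ₀)/(s/√n) = (118 − 123)/(9.93/√16) = -2.014
df = n − 1 = 15
p-value = P(T ≥ -2.014) ≈ 0.9689
Since p ≈ 0.9689 > α = 0.1, fail to reject H0; the evidence is not statistically significant.

t = -2.014, df = 15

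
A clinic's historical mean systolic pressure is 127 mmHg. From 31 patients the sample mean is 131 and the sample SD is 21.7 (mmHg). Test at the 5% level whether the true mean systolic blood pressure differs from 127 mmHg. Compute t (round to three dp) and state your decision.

t = 1.026; fail to reject H0

H0: μ = 127; H1: μ ≠ 127 (one-sample t-test, two-sided).
t = (x̄ − μ₀)/(s/√n) = (131 − 127)/(21.7/√31) = 1.026
df = n − 1 = 30
Two-sided p-value ≈ 0.3129
Since p ≈ 0.3129 > α = 0.05, fail to reject H0; the evidence is not statistically significant.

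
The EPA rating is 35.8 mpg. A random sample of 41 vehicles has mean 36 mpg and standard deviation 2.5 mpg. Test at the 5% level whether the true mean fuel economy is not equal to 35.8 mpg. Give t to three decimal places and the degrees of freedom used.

H0: μ = 35.8; H1: μ ≠ 35.8 (one-sample t-test, two-sided).
t = (x̄ − μ₀)/(s/√n) = (36 − 35.8)/(2.5/√41) = 0.512
df = n − 1 = 40
Two-sided p-value ≈ 0.6113
Since p ≈ 0.6113 > α = 0.05, fail to reject H0; the data do not provide sufficient evidence against H0.

t = 0.512, df = 40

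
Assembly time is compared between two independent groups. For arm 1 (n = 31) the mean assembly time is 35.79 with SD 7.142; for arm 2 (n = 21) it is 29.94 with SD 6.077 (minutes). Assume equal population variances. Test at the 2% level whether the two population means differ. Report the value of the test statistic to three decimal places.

Let group 1 = arm 1, group 2 = arm 2. H0: μ_1 = μ_2; H1: μ_1 ≠ μ_2 (two-sample pooled-variance t-test, two-sided).
s_p² = [(31−1)·7.142² + (21−1)·6.077²]/(31+21−2) = 45.3769
t = (35.79 − 29.94)/√[45.3769·(1/31 + 1/21)] = 3.073
df = n₁ + n₂ − 2 = 50
Two-sided p-value ≈ 0.003
Since p ≈ 0.003 < α = 0.02, reject H0; the evidence is statistically significant.

3.073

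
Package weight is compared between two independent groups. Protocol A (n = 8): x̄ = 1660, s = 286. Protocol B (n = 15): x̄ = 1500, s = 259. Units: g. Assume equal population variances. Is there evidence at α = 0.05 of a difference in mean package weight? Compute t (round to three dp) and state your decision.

t = 1.362; fail to reject H0

Let group 1 = protocol A, group 2 = protocol B. H0: μ_1 = μ_2; H1: μ_1 ≠ μ_2 (two-sample pooled-variance t-test, two-sided).
s_p² = [(8−1)·286² + (15−1)·259²]/(8+15−2) = 71986
t = (1660 − 1500)/√[71986·(1/8 + 1/15)] = 1.362
df = n₁ + n₂ − 2 = 21
Two-sided p-value ≈ 0.188
Since p ≈ 0.188 > α = 0.05, fail to reject H0; the evidence is not statistically significant.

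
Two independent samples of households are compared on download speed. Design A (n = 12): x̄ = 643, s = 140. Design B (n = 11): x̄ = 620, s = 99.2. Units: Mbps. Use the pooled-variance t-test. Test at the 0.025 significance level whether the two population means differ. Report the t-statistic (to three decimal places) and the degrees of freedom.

t = 0.451, df = 21

Let group 1 = design A, group 2 = design B. H0: μ_1 = μ_2; H1: μ_1 ≠ μ_2 (two-sample pooled-variance t-test, two-sided).
s_p² = [(12−1)·140² + (11−1)·99.2²]/(12+11−2) = 14952.7
t = (643 − 620)/√[14952.7·(1/12 + 1/11)] = 0.451
df = n₁ + n₂ − 2 = 21
Two-sided p-value ≈ 0.6569
Since p ≈ 0.6569 > α = 0.025, fail to reject H0; the data do not provide sufficient evidence against H0.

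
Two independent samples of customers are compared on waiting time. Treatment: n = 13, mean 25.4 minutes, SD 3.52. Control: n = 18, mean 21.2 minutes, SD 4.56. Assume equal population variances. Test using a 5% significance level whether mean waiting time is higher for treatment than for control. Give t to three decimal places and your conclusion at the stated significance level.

Let group 1 = treatment, group 2 = control. H0: μ_1 = μ_2; H1: μ_1 > μ_2 (two-sample pooled-variance t-test, right-tailed).
s_p² = [(13−1)·3.52² + (18−1)·4.56²]/(13+18−2) = 17.3164
t = (25.4 − 21.2)/√[17.3164·(1/13 + 1/18)] = 2.773
df = n₁ + n₂ − 2 = 29
p-value = P(T ≥ 2.773) ≈ 0.0048
Since p ≈ 0.0048 < α = 0.05, reject H0; the data support H1.

t = 2.773; reject H0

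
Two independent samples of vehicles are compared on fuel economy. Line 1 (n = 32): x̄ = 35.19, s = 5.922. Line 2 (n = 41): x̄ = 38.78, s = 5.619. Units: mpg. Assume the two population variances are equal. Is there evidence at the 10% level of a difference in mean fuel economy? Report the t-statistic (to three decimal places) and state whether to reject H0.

Let group 1 = line 1, group 2 = line 2. H0: μ_1 = μ_2; H1: μ_1 ≠ μ_2 (two-sample pooled-variance t-test, two-sided).
s_p² = [(32−1)·5.922² + (41−1)·5.619²]/(32+41−2) = 33.1
t = (35.19 − 38.78)/√[33.1·(1/32 + 1/41)] = -2.645
df = n₁ + n₂ − 2 = 71
Two-sided p-value ≈ 0.0100
Since p ≈ 0.0100 < α = 0.1, reject H0; the data support H1.

t = -2.645; reject H0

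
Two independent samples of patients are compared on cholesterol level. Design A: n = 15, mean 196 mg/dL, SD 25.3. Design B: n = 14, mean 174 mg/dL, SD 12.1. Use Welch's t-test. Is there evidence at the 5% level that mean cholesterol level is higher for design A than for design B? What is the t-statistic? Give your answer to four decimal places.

3.0182

Let group 1 = design A, group 2 = design B. H0: μ_1 = μ_2; H1: μ_1 > μ_2 (Welch's two-sample t-test, right-tailed).
t = (x̄_1 − x̄_2)/√(s_1²/n_1 + s_2²/n_2) = (196 − 174)/√(25.3²/15 + 12.1²/14) = 3.0182
Welch–Satterthwaite df ≈ 20.38
p-value = P(T ≥ 3.0182) ≈ 0.0033
Since p ≈ 0.0033 < α = 0.05, reject H0; the data support H1.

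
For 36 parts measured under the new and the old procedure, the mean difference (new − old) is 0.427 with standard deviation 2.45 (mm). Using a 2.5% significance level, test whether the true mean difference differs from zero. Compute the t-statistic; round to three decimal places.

H0: μ_d = 0; H1: μ_d ≠ 0 (paired t-test on the differences, two-sided).
t = d̄/(s_d/√n) = 0.427/(2.45/√36) = 1.046
df = n − 1 = 35
Two-sided p-value ≈ 0.3029
Since p ≈ 0.3029 > α = 0.025, fail to reject H0; the data do not provide sufficient evidence against H0.

1.046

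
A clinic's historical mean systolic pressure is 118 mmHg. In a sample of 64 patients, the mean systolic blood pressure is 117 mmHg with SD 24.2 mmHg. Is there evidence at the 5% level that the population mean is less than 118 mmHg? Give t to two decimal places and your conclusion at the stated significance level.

t = -0.33; fail to reject H0

H0: μ = 118; H1: μ < 118 (one-sample t-test, left-tailed).
t = (x̄ − μ₀)/(s/√n) = (117 − 118)/(24.2/√64) = -0.33
df = n − 1 = 63
p-value = P(T ≤ -0.33) ≈ 0.3710
Since p ≈ 0.3710 > α = 0.05, fail to reject H0; the evidence is not statistically significant.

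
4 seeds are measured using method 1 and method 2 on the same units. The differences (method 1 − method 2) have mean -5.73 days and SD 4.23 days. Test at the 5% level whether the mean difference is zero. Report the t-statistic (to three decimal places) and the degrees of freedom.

t = -2.709, df = 3

H0: μ_d = 0; H1: μ_d ≠ 0 (paired t-test on the differences, two-sided).
t = d̄/(s_d/√n) = -5.73/(4.23/√4) = -2.709
df = n − 1 = 3
Two-sided p-value ≈ 0.073
Since p ≈ 0.073 > α = 0.05, fail to reject H0; the data do not provide sufficient evidence against H0.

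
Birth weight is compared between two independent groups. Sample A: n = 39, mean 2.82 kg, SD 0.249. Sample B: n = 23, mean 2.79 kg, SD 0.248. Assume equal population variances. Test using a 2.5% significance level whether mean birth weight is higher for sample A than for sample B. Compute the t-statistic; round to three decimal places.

Let group 1 = sample A, group 2 = sample B. H0: μ_1 = μ_2; H1: μ_1 > μ_2 (two-sample pooled-variance t-test, right-tailed).
s_p² = [(39−1)·0.249² + (23−1)·0.248²]/(39+23−2) = 0.0618188
t = (2.82 − 2.79)/√[0.0618188·(1/39 + 1/23)] = 0.459
df = n₁ + n₂ − 2 = 60
p-value = P(T ≥ 0.459) ≈ 0.3240
Since p ≈ 0.3240 > α = 0.025, fail to reject H0; the data do not provide sufficient evidence against H0.

0.459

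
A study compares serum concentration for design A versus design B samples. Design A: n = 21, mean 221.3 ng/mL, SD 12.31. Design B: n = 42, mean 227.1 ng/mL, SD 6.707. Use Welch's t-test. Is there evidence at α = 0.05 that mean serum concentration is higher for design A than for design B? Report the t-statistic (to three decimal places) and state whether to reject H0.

t = -2.015; fail to reject H0

Let group 1 = design A, group 2 = design B. H0: μ_1 = μ_2; H1: μ_1 > μ_2 (Welch's two-sample t-test, right-tailed).
t = (x̄_1 − x̄_2)/√(s_1²/n_1 + s_2²/n_2) = (221.3 − 227.1)/√(12.31²/21 + 6.707²/42) = -2.015
Welch–Satterthwaite df ≈ 26.10
p-value = P(T ≥ -2.015) ≈ 0.973
Since p ≈ 0.973 > α = 0.05, fail to reject H0; the data do not provide sufficient evidence against H0.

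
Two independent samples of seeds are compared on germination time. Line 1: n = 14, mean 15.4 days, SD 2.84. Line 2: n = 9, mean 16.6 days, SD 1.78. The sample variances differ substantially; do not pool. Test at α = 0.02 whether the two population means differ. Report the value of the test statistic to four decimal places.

Let group 1 = line 1, group 2 = line 2. H0: μ_1 = μ_2; H1: μ_1 ≠ μ_2 (Welch's two-sample t-test, two-sided).
t = (x̄_1 − x̄_2)/√(s_1²/n_1 + s_2²/n_2) = (15.4 − 16.6)/√(2.84²/14 + 1.78²/9) = -1.2456
Welch–Satterthwaite df ≈ 21.00
Two-sided p-value ≈ 0.227
Since p ≈ 0.227 > α = 0.02, fail to reject H0; the data do not provide sufficient evidence against H0.

-1.2456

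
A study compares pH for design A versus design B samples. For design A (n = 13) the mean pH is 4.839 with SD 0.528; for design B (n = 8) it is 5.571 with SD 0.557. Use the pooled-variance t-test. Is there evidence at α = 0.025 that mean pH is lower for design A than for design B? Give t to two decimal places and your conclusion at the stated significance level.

t = -3.02; reject H0

Let group 1 = design A, group 2 = design B. H0: μ_1 = μ_2; H1: μ_1 < μ_2 (two-sample pooled-variance t-test, left-tailed).
s_p² = [(13−1)·0.528² + (8−1)·0.557²]/(13+8−2) = 0.290376
t = (4.839 − 5.571)/√[0.290376·(1/13 + 1/8)] = -3.02
df = n₁ + n₂ − 2 = 19
p-value = P(T ≤ -3.02) ≈ 0.003
Since p ≈ 0.003 < α = 0.025, reject H0; the data support H1.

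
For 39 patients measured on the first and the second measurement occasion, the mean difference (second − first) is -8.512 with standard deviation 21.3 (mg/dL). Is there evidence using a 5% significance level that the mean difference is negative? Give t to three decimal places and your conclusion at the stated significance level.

H0: μ_d = 0; H1: μ_d < 0 (paired t-test on the differences, left-tailed).
t = d̄/(s_d/√n) = -8.512/(21.3/√39) = -2.496
df = n − 1 = 38
p-value = P(T ≤ -2.496) ≈ 0.009
Since p ≈ 0.009 < α = 0.05, reject H0; the evidence is statistically significant.

t = -2.496; reject H0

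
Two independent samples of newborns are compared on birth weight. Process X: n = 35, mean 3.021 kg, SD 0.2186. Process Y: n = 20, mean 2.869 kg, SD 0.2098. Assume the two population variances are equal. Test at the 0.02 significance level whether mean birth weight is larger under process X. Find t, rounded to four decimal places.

Let group 1 = process X, group 2 = process Y. H0: μ_1 = μ_2; H1: μ_1 > μ_2 (two-sample pooled-variance t-test, right-tailed).
s_p² = [(35−1)·0.2186² + (20−1)·0.2098²]/(35+20−2) = 0.0464345
t = (3.021 − 2.869)/√[0.0464345·(1/35 + 1/20)] = 2.5165
df = n₁ + n₂ − 2 = 53
p-value = P(T ≥ 2.5165) ≈ 0.007
Since p ≈ 0.007 < α = 0.02, reject H0; the data support H1.

2.5165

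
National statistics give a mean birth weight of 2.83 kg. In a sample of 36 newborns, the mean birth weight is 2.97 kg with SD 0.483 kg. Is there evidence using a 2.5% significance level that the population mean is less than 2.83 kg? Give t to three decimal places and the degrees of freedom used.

H0: μ = 2.83; H1: μ < 2.83 (one-sample t-test, left-tailed).
t = (x̄ − μ₀)/(s/√n) = (2.97 − 2.83)/(0.483/√36) = 1.739
df = n − 1 = 35
p-value = P(T ≤ 1.739) ≈ 0.9546
Since p ≈ 0.9546 > α = 0.025, fail to reject H0; the evidence is not statistically significant.

t = 1.739, df = 35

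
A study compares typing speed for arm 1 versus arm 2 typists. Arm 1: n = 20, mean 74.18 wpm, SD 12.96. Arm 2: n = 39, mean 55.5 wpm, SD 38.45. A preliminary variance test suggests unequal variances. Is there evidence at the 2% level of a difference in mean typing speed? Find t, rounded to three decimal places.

Let group 1 = arm 1, group 2 = arm 2. H0: μ_1 = μ_2; H1: μ_1 ≠ μ_2 (Welch's two-sample t-test, two-sided).
t = (x̄_1 − x̄_2)/√(s_1²/n_1 + s_2²/n_2) = (74.18 − 55.5)/√(12.96²/20 + 38.45²/39) = 2.745
Welch–Satterthwaite df ≈ 51.63
Two-sided p-value ≈ 0.008
Since p ≈ 0.008 < α = 0.02, reject H0; the data support H1.

2.745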